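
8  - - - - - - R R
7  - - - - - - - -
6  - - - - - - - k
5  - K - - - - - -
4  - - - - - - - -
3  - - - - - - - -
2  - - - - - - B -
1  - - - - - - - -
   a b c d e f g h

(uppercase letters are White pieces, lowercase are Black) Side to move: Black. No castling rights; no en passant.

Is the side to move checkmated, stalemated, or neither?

checkmate

Black to move; black king on h6.
In check: yes, from the white rook on h8.
King squares — g5: attacked by Rg8; h5: attacked by Rh8; g6: attacked by Rg8; g7: attacked by Rg8; h7: attacked by Rh8.
Legal moves for Black: none.
In check with no legal moves → checkmate.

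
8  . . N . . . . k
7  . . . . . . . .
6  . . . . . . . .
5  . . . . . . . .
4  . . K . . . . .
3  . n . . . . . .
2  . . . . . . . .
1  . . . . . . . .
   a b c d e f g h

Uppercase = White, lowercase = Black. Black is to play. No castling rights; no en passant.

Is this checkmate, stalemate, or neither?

Black to move; black king on h8.
In check: no.
Legal moves for Black: Kg8, Kh7, Kg7, Nc5, Na5+, Nd4, Nd2+, Nc1, Na1.
Black has 9 legal moves and is not in check → neither.

neither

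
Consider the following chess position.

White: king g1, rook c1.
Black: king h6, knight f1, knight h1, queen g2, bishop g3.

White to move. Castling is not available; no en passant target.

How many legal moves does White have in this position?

1

White to move; king on g1.
In check: yes, from the black queen on g2.
Legal moves: Kxg2.
Count: 1.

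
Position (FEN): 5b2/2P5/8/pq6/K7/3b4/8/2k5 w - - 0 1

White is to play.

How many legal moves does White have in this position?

White to move; king on a4.
In check: yes, from the black queen on b5.
Legal moves: none.
Count: 0.

0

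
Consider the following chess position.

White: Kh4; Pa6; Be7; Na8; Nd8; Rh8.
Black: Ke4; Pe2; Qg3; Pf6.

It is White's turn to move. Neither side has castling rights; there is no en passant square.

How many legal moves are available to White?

2

White to move; king on h4.
In check: yes, from the black queen on g3.
Legal moves: Kh5, Kxg3.
Count: 2.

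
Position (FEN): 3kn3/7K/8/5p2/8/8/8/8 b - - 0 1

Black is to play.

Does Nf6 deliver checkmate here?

After Nf6: white king on h7; in check: yes, from the black knight on f6.
White has 4 legal replies: Kh8, Kg7, Kh6, Kg6.
In check but a legal move exists → not checkmate.

no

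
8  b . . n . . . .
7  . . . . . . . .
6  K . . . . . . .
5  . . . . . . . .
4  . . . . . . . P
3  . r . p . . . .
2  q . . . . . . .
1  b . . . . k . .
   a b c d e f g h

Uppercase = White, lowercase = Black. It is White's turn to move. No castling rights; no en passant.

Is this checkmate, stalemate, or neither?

White to move; white king on a6.
In check: yes, from the black queen on a2.
King squares — a5: attacked by Qa2; b5: attacked by Rb3; b6: attacked by Rb3; a7: attacked by Qa2; b7: attacked by Rb3.
Legal moves for White: none.
In check with no legal moves → checkmate.

checkmate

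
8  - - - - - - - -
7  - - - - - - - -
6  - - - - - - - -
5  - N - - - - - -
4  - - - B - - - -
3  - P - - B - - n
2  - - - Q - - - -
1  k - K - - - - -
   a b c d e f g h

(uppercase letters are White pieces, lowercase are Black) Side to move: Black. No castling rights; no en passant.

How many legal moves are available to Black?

Black to move; king on a1.
In check: yes, from the white bishop on d4.
Legal moves: none.
Count: 0.

0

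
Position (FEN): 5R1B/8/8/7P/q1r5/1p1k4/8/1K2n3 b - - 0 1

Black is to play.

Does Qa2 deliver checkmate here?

After Qa2: white king on b1; in check: yes, from the black queen on a2.
King squares — a1: attacked by Qa2; c1: attacked by Rc4; a2: attacked by Pb3; b2: attacked by Qa2; c2: attacked by Ne1.
White has no legal moves → checkmate.

yes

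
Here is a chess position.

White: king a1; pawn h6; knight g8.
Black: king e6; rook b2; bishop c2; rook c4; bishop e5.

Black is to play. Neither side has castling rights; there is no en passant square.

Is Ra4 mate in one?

yes

After Ra4: white king on a1; in check: yes, from the black rook on a4.
King squares — b1: attacked by Rb2; a2: attacked by Rb2; b2: attacked by Be5.
White has no legal moves → checkmate.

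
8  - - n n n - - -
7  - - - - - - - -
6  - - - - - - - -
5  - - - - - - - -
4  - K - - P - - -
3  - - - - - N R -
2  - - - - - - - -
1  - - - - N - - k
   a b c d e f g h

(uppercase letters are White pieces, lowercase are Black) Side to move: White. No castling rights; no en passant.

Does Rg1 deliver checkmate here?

After Rg1: black king on h1; in check: yes, from the white rook on g1.
King squares — g1: attacked by Nf3; g2: attacked by Ne1; h2: attacked by Nf3.
Black has no legal moves → checkmate.

yes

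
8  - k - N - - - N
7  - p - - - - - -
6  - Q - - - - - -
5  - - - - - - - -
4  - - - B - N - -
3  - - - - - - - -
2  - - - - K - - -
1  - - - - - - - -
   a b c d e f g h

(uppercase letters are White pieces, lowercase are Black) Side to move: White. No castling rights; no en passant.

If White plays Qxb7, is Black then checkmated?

After Qxb7: black king on b8; in check: yes, from the white queen on b7.
King squares — a7: attacked by Bd4; b7: attacked by Nd8; c7: attacked by Qb7; a8: attacked by Qb7; c8: attacked by Qb7.
Black has no legal moves → checkmate.

yes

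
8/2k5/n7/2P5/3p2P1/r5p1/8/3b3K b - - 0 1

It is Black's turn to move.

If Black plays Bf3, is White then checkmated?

no

After Bf3: white king on h1; in check: yes, from the black bishop on f3.
White has 1 legal reply: Kg1.
In check but a legal move exists → not checkmate.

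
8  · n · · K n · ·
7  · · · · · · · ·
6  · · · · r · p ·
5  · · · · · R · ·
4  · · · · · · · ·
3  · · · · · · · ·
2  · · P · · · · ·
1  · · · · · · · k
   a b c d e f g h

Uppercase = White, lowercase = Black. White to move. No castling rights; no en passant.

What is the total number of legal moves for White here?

3

White to move; king on e8.
In check: yes, from the black rook on e6.
Legal moves: Kxf8, Kd8, Kf7.
Count: 3.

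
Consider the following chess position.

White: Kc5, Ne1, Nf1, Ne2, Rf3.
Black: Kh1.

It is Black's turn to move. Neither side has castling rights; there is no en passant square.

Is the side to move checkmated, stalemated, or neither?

stalemate

Black to move; black king on h1.
In check: no.
King squares — g1: attacked by Ne2; g2: attacked by Ne1; h2: attacked by Nf1.
Legal moves for Black: none.
Not in check and no legal moves → stalemate.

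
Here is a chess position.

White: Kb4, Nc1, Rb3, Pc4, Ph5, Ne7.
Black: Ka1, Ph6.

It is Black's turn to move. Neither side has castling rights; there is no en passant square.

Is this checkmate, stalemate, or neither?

Black to move; black king on a1.
In check: no.
King squares — b1: attacked by Rb3; a2: attacked by Nc1; b2: attacked by Rb3.
Legal moves for Black: none.
Not in check and no legal moves → stalemate.

stalemate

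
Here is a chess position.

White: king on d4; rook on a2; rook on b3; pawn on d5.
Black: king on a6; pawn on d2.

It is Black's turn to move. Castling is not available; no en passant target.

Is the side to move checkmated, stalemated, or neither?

Black to move; black king on a6.
In check: yes, from the white rook on a2.
King squares — a5: attacked by Ra2; b5: attacked by Rb3; b6: attacked by Rb3; a7: attacked by Ra2; b7: attacked by Rb3.
Legal moves for Black: none.
In check with no legal moves → checkmate.

checkmate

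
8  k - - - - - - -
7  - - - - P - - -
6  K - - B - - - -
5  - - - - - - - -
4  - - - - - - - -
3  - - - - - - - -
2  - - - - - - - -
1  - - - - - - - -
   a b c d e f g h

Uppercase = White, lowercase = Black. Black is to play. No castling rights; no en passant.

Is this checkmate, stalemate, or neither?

Black to move; black king on a8.
In check: no.
King squares — a7: attacked by Ka6; b7: attacked by Ka6; b8: attacked by Bd6.
Legal moves for Black: none.
Not in check and no legal moves → stalemate.

stalemate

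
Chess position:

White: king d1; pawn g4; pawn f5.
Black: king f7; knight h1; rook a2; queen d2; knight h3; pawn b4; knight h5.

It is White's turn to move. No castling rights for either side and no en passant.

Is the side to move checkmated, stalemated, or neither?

checkmate

White to move; white king on d1.
In check: yes, from the black queen on d2.
King squares — c1: attacked by Qd2; e1: attacked by Qd2; c2: attacked by Ra2; d2: attacked by Ra2; e2: attacked by Qd2.
Legal moves for White: none.
In check with no legal moves → checkmate.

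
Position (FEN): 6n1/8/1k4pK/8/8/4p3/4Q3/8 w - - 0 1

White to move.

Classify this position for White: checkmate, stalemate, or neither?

neither

White to move; white king on h6.
In check: yes, from the black knight on g8.
Legal moves for White: Kh7, Kg7, Kxg6, Kg5.
White is in check but has 4 legal moves → neither.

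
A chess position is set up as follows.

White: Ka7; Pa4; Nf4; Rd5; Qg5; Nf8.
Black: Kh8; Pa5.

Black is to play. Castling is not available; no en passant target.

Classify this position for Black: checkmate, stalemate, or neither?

Black to move; black king on h8.
In check: no.
King squares — g7: attacked by Qg5; h7: attacked by Nf8; g8: attacked by Qg5.
Legal moves for Black: none.
Not in check and no legal moves → stalemate.

stalemate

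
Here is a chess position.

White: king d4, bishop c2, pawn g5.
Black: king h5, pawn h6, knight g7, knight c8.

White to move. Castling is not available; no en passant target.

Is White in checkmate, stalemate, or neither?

White to move; white king on d4.
In check: no.
Legal moves for White include: Ke5, Kd5, Kc5, Ke4, Kc4, Ke3, Kd3, Kc3, Bh7, Bg6+, Bf5, Be4, Ba4, Bd3, Bb3, Bd1+, Bb1, gxh6, ... (list truncated; more exist).
White has legal moves and is not in check → neither.

neither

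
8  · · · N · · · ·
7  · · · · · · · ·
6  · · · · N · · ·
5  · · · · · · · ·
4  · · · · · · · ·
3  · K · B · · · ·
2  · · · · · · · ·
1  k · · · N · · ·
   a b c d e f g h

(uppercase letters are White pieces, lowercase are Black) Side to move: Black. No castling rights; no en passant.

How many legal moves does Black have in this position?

0

Black to move; king on a1.
In check: no.
Legal moves: none.
Count: 0.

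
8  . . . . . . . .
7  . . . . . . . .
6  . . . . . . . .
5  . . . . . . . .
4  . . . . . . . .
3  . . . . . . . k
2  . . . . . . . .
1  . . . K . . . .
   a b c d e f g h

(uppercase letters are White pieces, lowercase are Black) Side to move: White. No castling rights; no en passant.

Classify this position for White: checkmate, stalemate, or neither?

White to move; white king on d1.
In check: no.
Legal moves for White: Ke2, Kd2, Kc2, Ke1, Kc1.
White has 5 legal moves and is not in check → neither.

neither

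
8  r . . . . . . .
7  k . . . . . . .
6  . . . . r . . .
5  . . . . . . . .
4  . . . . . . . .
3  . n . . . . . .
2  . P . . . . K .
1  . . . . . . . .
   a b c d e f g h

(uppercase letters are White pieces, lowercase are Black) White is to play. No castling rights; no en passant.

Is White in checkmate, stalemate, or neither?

White to move; white king on g2.
In check: no.
Legal moves for White: Kh3, Kg3, Kf3, Kh2, Kf2, Kh1, Kg1, Kf1.
White has 8 legal moves and is not in check → neither.

neither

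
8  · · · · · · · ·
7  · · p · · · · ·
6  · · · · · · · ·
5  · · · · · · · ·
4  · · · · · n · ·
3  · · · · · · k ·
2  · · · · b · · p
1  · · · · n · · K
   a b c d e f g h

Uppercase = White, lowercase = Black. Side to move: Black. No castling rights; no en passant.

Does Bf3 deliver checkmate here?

yes

After Bf3: white king on h1; in check: yes, from the black bishop on f3.
King squares — g1: attacked by Ph2; g2: attacked by Ne1; h2: attacked by Kg3.
White has no legal moves → checkmate.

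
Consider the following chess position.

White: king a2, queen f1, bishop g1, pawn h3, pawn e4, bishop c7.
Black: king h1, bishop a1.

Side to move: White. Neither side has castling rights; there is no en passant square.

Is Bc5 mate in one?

yes

After Bc5: black king on h1; in check: yes, from the white queen on f1.
King squares — g1: attacked by Qf1; g2: attacked by Qf1; h2: attacked by Bc7.
Black has no legal moves → checkmate.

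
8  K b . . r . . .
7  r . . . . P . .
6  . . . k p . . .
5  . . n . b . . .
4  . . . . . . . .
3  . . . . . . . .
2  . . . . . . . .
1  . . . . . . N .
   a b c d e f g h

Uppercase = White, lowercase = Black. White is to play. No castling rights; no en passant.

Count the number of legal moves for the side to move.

0

White to move; king on a8.
In check: yes, from the black rook on a7.
Legal moves: none.
Count: 0.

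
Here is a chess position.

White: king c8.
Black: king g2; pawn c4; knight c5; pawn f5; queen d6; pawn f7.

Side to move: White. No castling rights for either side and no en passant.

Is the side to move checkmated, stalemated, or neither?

stalemate

White to move; white king on c8.
In check: no.
King squares — b7: attacked by Nc5; c7: attacked by Qd6; d7: attacked by Nc5; b8: attacked by Qd6; d8: attacked by Qd6.
Legal moves for White: none.
Not in check and no legal moves → stalemate.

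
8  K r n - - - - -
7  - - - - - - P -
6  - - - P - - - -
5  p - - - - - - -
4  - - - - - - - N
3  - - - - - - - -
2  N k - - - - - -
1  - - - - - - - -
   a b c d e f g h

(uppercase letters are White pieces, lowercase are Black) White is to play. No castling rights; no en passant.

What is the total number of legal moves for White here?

1

White to move; king on a8.
In check: yes, from the black rook on b8.
Legal moves: Kxb8.
Count: 1.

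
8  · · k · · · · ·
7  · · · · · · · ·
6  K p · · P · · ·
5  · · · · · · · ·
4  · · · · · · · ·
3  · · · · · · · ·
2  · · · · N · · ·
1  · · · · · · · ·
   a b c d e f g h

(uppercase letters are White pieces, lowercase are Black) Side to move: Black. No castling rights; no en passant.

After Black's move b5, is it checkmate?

After b5: white king on a6; in check: no.
White is not in check, so this cannot be checkmate.

no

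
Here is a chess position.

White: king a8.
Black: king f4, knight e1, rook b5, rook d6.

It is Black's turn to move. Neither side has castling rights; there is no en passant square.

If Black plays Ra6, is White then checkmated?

yes

After Ra6: white king on a8; in check: yes, from the black rook on a6.
King squares — a7: attacked by Ra6; b7: attacked by Rb5; b8: attacked by Rb5.
White has no legal moves → checkmate.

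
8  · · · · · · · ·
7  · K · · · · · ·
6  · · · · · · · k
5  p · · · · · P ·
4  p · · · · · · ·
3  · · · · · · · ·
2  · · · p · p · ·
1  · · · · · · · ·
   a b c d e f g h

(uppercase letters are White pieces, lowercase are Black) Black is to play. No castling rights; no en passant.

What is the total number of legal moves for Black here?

Black to move; king on h6.
In check: yes, from the white pawn on g5.
Legal moves: Kh7, Kg7, Kg6, Kh5, Kxg5.
Count: 5.

5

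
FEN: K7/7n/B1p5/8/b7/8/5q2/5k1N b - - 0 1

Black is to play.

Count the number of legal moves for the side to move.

5

Black to move; king on f1.
In check: yes, from the white bishop on a6.
Legal moves: Kg2, Kg1, Ke1, Bb5, Qe2.
Count: 5.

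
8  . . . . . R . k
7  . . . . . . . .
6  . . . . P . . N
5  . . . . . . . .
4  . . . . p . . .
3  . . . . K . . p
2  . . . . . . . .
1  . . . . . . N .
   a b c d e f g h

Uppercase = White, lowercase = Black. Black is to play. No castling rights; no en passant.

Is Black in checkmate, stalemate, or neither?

Black to move; black king on h8.
In check: yes, from the white rook on f8.
King squares — g7: available; h7: available; g8: attacked by Nh6.
Legal moves for Black: Kh7, Kg7.
Black is in check but has 2 legal moves → neither.

neither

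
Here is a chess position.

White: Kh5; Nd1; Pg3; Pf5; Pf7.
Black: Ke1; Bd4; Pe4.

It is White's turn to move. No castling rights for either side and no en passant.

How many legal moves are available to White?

White to move; king on h5.
In check: no.
Legal moves: Kh6, Kg6, Kg5, Kh4, Kg4, Ne3, Nc3, Nf2, Nb2, f8=Q, f8=R, f8=B, f8=N, f6, g4.
Count: 15.

15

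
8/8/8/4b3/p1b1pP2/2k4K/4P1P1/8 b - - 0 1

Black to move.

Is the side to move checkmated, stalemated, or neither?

neither

Black to move; black king on c3.
In check: no.
Legal moves for Black include: Bh8, Bb8, Bg7, Bc7, Bf6, Bd6, Bxf4, Bd4, Bg8, Bf7, Be6+, Ba6, Bd5, Bb5, Bd3, Bb3, Bxe2, Ba2, ... (list truncated; more exist).
Black has legal moves and is not in check → neither.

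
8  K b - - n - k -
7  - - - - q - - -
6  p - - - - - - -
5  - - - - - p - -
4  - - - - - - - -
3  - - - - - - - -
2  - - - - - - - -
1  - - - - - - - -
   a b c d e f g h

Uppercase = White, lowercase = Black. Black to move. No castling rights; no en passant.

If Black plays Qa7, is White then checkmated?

yes

After Qa7: white king on a8; in check: yes, from the black queen on a7.
King squares — a7: attacked by Bb8; b7: attacked by Qa7; b8: attacked by Qa7.
White has no legal moves → checkmate.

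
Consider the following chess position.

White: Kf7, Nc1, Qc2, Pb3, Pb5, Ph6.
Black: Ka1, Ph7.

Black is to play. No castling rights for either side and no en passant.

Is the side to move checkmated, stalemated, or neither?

stalemate

Black to move; black king on a1.
In check: no.
King squares — b1: attacked by Qc2; a2: attacked by Nc1; b2: attacked by Qc2.
Legal moves for Black: none.
Not in check and no legal moves → stalemate.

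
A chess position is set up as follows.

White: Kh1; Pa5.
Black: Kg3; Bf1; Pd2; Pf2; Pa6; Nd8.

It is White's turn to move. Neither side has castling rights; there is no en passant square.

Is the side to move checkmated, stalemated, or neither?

stalemate

White to move; white king on h1.
In check: no.
King squares — g1: attacked by Pf2; g2: attacked by Bf1; h2: attacked by Kg3.
Legal moves for White: none.
Not in check and no legal moves → stalemate.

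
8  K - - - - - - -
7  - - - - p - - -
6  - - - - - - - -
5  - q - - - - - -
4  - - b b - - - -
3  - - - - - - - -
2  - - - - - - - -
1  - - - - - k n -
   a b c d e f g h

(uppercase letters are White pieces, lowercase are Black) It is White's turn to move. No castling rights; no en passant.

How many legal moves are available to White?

White to move; king on a8.
In check: no.
Legal moves: none.
Count: 0.

0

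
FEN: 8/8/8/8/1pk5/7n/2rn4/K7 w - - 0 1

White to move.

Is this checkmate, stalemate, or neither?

stalemate

White to move; white king on a1.
In check: no.
King squares — b1: attacked by Nd2; a2: attacked by Rc2; b2: attacked by Rc2.
Legal moves for White: none.
Not in check and no legal moves → stalemate.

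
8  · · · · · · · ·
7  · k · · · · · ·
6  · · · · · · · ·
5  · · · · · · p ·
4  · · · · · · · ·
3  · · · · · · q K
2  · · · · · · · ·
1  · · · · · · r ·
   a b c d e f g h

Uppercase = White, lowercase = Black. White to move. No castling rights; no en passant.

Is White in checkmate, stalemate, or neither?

checkmate

White to move; white king on h3.
In check: yes, from the black queen on g3.
King squares — g2: attacked by Rg1; h2: attacked by Qg3; g3: attacked by Rg1; g4: attacked by Qg3; h4: attacked by Qg3.
Legal moves for White: none.
In check with no legal moves → checkmate.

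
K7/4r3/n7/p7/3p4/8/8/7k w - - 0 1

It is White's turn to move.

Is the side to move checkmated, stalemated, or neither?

stalemate

White to move; white king on a8.
In check: no.
King squares — a7: attacked by Re7; b7: attacked by Re7; b8: attacked by Na6.
Legal moves for White: none.
Not in check and no legal moves → stalemate.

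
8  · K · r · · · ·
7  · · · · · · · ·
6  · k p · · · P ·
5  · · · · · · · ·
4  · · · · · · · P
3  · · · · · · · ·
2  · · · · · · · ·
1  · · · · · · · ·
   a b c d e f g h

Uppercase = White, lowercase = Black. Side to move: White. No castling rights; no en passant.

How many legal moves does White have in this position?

White to move; king on b8.
In check: yes, from the black rook on d8.
Legal moves: none.
Count: 0.

0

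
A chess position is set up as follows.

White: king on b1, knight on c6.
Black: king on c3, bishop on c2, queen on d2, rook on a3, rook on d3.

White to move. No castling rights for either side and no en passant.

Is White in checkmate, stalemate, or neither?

checkmate

White to move; white king on b1.
In check: yes, from the black bishop on c2.
King squares — a1: attacked by Ra3; c1: attacked by Qd2; a2: attacked by Ra3; b2: attacked by Kc3; c2: attacked by Qd2.
Legal moves for White: none.
In check with no legal moves → checkmate.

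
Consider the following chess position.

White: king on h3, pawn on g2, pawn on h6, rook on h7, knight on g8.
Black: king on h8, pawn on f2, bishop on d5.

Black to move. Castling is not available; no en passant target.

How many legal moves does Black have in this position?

2

Black to move; king on h8.
In check: yes, from the white rook on h7.
Legal moves: Kxg8, Kxh7.
Count: 2.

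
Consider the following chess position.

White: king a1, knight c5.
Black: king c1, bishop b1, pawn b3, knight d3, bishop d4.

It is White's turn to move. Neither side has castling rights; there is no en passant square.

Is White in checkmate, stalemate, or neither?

checkmate

White to move; white king on a1.
In check: yes, from the black bishop on d4.
King squares — b1: attacked by Kc1; a2: attacked by Bb1; b2: attacked by Kc1.
Legal moves for White: none.
In check with no legal moves → checkmate.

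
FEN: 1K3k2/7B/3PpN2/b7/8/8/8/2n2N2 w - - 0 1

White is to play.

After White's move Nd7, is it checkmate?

no

After Nd7: black king on f8; in check: yes, from the white knight on d7.
Black has 3 legal replies: Ke8, Kg7, Kf7.
In check but a legal move exists → not checkmate.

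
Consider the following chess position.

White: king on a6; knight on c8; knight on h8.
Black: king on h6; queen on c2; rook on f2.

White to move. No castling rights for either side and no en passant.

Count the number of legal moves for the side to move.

White to move; king on a6.
In check: no.
Legal moves: Nf7+, Ng6, Ne7, Na7, Nd6, Nb6, Kb7, Ka7, Kb6, Kb5, Ka5.
Count: 11.

11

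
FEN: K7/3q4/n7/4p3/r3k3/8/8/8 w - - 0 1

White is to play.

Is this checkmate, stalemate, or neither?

stalemate

White to move; white king on a8.
In check: no.
King squares — a7: attacked by Qd7; b7: attacked by Qd7; b8: attacked by Na6.
Legal moves for White: none.
Not in check and no legal moves → stalemate.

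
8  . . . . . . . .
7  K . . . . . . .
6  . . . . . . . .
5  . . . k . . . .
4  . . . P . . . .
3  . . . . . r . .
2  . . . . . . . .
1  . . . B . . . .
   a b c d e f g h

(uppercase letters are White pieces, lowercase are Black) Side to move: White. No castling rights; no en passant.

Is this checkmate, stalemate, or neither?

White to move; white king on a7.
In check: no.
Legal moves for White: Kb8, Ka8, Kb7, Kb6, Ka6, Ba4, Bxf3+, Bb3+, Be2, Bc2.
White has 10 legal moves and is not in check → neither.

neither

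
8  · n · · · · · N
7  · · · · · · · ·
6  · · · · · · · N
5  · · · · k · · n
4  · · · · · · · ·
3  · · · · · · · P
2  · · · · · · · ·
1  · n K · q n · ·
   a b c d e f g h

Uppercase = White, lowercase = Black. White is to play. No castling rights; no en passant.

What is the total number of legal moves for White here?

2

White to move; king on c1.
In check: yes, from the black queen on e1.
Legal moves: Kc2, Kb2.
Count: 2.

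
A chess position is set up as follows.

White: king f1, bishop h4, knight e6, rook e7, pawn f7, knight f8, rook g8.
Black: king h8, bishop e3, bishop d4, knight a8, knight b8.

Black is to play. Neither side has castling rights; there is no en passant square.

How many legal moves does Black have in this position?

0

Black to move; king on h8.
In check: yes, from the white rook on g8.
Legal moves: none.
Count: 0.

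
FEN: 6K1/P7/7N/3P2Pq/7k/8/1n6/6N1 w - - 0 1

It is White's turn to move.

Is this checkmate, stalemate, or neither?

White to move; white king on g8.
In check: no.
Legal moves for White: Kh8, Kf8, Kh7, Kg7, Nf7, Nf5+, Ng4, Nh3, Nf3+, Ne2, a8=Q, a8=R, a8=B, a8=N, g6, d6.
White has 16 legal moves and is not in check → neither.

neither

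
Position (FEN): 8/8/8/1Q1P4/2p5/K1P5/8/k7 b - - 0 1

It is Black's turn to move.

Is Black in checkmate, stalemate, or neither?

stalemate

Black to move; black king on a1.
In check: no.
King squares — b1: attacked by Qb5; a2: attacked by Ka3; b2: attacked by Ka3.
Legal moves for Black: none.
Not in check and no legal moves → stalemate.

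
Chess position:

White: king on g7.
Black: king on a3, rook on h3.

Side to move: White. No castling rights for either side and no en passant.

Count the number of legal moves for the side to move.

White to move; king on g7.
In check: no.
Legal moves: Kg8, Kf8, Kf7, Kg6, Kf6.
Count: 5.

5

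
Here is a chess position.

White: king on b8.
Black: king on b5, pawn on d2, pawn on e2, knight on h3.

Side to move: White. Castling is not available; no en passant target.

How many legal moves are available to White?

White to move; king on b8.
In check: no.
Legal moves: Kc8, Ka8, Kc7, Kb7, Ka7.
Count: 5.

5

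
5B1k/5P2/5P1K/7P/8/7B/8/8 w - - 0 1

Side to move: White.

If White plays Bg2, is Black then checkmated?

no

After Bg2: black king on h8; in check: no.
Black is not in check, so this cannot be checkmate.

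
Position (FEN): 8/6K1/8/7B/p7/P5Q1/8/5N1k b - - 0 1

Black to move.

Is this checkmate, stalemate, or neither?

Black to move; black king on h1.
In check: no.
King squares — g1: attacked by Qg3; g2: attacked by Qg3; h2: attacked by Nf1.
Legal moves for Black: none.
Not in check and no legal moves → stalemate.

stalemate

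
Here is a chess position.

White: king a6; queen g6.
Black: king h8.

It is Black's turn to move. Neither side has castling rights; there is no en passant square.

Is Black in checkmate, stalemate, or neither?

stalemate

Black to move; black king on h8.
In check: no.
King squares — g7: attacked by Qg6; h7: attacked by Qg6; g8: attacked by Qg6.
Legal moves for Black: none.
Not in check and no legal moves → stalemate.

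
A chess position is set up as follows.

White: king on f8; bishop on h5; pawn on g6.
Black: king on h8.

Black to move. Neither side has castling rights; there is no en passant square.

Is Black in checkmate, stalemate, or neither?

stalemate

Black to move; black king on h8.
In check: no.
King squares — g7: attacked by Kf8; h7: attacked by Pg6; g8: attacked by Kf8.
Legal moves for Black: none.
Not in check and no legal moves → stalemate.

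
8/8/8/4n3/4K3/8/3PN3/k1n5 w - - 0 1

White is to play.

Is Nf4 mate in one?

After Nf4: black king on a1; in check: no.
Black is not in check, so this cannot be checkmate.

no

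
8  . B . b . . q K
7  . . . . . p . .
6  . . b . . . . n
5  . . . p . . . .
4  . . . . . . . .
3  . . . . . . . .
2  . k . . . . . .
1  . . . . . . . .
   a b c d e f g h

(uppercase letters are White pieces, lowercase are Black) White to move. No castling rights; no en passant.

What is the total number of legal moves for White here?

White to move; king on h8.
In check: yes, from the black queen on g8.
Legal moves: none.
Count: 0.

0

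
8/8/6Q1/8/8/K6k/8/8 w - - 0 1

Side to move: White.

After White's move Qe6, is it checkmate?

After Qe6: black king on h3; in check: yes, from the white queen on e6.
Black has 4 legal replies: Kh4, Kg3, Kh2, Kg2.
In check but a legal move exists → not checkmate.

no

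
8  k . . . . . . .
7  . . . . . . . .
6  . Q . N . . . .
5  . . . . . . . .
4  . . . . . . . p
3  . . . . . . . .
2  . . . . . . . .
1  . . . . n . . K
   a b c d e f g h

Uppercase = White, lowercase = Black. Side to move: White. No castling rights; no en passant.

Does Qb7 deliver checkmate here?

After Qb7: black king on a8; in check: yes, from the white queen on b7.
King squares — a7: attacked by Qb7; b7: attacked by Nd6; b8: attacked by Qb7.
Black has no legal moves → checkmate.

yes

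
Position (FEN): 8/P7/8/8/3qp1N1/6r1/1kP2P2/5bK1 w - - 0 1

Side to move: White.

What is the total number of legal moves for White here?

3

White to move; king on g1.
In check: yes, from the black rook on g3.
Legal moves: Kh2, Kh1, Kxf1.
Count: 3.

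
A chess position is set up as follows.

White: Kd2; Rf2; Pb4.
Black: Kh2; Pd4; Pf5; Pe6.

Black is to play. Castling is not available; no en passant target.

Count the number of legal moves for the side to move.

4

Black to move; king on h2.
In check: yes, from the white rook on f2.
Legal moves: Kh3, Kg3, Kh1, Kg1.
Count: 4.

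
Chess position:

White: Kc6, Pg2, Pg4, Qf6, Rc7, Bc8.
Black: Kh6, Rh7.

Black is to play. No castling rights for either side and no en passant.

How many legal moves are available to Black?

0

Black to move; king on h6.
In check: yes, from the white queen on f6.
Legal moves: none.
Count: 0.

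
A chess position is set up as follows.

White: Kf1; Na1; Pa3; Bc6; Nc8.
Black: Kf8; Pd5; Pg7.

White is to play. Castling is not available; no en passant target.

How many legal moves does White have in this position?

19

White to move; king on f1.
In check: no.
Legal moves: Ne7, Na7, Nd6, Nb6, Be8, Ba8, Bd7, Bb7, Bxd5, Bb5, Ba4, Kg2, Kf2, Ke2, Kg1, Ke1, Nb3, Nc2, a4.
Count: 19.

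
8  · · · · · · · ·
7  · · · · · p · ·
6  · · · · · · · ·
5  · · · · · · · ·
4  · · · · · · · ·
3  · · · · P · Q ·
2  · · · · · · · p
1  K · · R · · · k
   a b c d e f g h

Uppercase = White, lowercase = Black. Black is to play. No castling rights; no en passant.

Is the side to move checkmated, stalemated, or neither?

Black to move; black king on h1.
In check: yes, from the white rook on d1.
King squares — g1: attacked by Rd1; g2: attacked by Qg3; h2: own pawn.
Legal moves for Black: none.
In check with no legal moves → checkmate.

checkmate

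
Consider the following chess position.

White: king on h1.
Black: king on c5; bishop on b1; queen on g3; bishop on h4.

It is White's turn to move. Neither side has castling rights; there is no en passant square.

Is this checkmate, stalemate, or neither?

White to move; white king on h1.
In check: no.
King squares — g1: attacked by Qg3; g2: attacked by Qg3; h2: attacked by Qg3.
Legal moves for White: none.
Not in check and no legal moves → stalemate.

stalemate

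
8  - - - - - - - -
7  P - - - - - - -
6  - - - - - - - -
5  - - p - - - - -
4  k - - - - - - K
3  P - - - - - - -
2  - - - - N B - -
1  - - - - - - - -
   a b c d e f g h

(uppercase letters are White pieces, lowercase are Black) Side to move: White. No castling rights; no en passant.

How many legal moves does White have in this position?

White to move; king on h4.
In check: no.
Legal moves: Kh5, Kg5, Kg4, Kh3, Kg3, Bxc5, Bd4, Bg3, Be3, Bg1, Be1, Nf4, Nd4, Ng3, Nc3+, Ng1, Nc1, a8=Q+, a8=R+, a8=B, a8=N.
Count: 21.

21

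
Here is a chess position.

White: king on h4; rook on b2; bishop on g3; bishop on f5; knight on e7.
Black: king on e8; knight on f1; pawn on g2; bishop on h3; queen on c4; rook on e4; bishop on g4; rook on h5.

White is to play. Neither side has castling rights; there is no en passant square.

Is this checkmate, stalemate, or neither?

White to move; white king on h4.
In check: yes, from the black rook on h5.
King squares — g3: own bishop; h3: attacked by Bg4; g4: attacked by Bh3; g5: attacked by Rh5; h5: attacked by Bg4.
Legal moves for White: none.
In check with no legal moves → checkmate.

checkmate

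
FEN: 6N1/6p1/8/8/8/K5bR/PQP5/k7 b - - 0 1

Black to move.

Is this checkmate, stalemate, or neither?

Black to move; black king on a1.
In check: yes, from the white queen on b2.
King squares — b1: attacked by Qb2; a2: attacked by Qb2; b2: attacked by Ka3.
Legal moves for Black: none.
In check with no legal moves → checkmate.

checkmate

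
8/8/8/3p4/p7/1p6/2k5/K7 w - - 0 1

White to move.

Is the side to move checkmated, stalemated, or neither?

stalemate

White to move; white king on a1.
In check: no.
King squares — b1: attacked by Kc2; a2: attacked by Pb3; b2: attacked by Kc2.
Legal moves for White: none.
Not in check and no legal moves → stalemate.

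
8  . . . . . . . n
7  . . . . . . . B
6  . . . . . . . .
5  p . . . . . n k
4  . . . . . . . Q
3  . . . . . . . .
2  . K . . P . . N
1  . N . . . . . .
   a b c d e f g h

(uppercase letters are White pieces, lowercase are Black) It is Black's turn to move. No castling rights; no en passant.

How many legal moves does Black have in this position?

Black to move; king on h5.
In check: yes, from the white queen on h4.
Legal moves: Kxh4.
Count: 1.

1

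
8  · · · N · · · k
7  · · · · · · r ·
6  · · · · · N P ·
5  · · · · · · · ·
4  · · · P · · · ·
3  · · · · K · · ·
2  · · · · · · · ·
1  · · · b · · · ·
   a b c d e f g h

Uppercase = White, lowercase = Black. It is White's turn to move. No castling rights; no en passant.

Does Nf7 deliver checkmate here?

After Nf7: black king on h8; in check: yes, from the white knight on f7.
Black has 1 legal reply: Rxf7.
In check but a legal move exists → not checkmate.

no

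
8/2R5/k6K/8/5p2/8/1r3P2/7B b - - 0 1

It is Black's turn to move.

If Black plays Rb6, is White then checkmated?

no

After Rb6: white king on h6; in check: yes, from the black rook on b6.
White has 6 legal replies: Kh7, Kg7, Kh5, Kg5, Rc6, Bc6.
In check but a legal move exists → not checkmate.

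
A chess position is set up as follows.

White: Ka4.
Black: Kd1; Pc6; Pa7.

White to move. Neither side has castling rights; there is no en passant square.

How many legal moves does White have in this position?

White to move; king on a4.
In check: no.
Legal moves: Ka5, Kb4, Kb3, Ka3.
Count: 4.

4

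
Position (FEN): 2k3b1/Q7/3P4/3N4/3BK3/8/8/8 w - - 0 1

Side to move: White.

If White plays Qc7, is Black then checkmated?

yes

After Qc7: black king on c8; in check: yes, from the white queen on c7.
King squares — b7: attacked by Qc7; c7: attacked by Nd5; d7: attacked by Qc7; b8: attacked by Qc7; d8: attacked by Qc7.
Black has no legal moves → checkmate.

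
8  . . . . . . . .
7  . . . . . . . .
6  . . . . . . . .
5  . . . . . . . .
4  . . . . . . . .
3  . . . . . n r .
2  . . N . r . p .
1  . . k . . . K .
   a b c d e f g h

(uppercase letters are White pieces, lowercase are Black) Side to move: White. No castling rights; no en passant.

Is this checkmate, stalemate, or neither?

checkmate

White to move; white king on g1.
In check: yes, from the black knight on f3.
King squares — f1: attacked by Pg2; h1: attacked by Pg2; f2: attacked by Re2; g2: attacked by Re2; h2: attacked by Nf3.
Legal moves for White: none.
In check with no legal moves → checkmate.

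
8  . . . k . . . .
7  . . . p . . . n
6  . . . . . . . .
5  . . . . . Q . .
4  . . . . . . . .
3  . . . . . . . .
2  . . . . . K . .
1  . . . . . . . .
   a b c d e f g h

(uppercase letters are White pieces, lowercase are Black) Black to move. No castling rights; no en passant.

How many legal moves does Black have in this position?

9

Black to move; king on d8.
In check: no.
Legal moves: Ke8, Kc8, Ke7, Kc7, Nf8, Nf6, Ng5, d6, d5.
Count: 9.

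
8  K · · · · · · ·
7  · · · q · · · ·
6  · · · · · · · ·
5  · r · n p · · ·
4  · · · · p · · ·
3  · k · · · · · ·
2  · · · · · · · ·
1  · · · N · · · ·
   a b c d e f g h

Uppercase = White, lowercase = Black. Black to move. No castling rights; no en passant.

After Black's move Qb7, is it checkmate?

After Qb7: white king on a8; in check: yes, from the black queen on b7.
King squares — a7: attacked by Qb7; b7: attacked by Rb5; b8: attacked by Qb7.
White has no legal moves → checkmate.

yes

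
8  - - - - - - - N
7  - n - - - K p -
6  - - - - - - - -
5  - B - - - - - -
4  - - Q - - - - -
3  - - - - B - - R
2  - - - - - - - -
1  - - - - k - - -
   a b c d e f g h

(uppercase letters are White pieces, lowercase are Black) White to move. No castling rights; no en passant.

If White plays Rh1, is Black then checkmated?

yes

After Rh1: black king on e1; in check: yes, from the white rook on h1.
King squares — d1: attacked by Rh1; f1: attacked by Rh1; d2: attacked by Be3; e2: attacked by Qc4; f2: attacked by Be3.
Black has no legal moves → checkmate.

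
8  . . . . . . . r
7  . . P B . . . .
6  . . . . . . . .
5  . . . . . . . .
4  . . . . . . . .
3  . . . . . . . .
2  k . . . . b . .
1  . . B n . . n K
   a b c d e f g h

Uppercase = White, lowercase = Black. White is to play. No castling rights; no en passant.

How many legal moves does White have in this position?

White to move; king on h1.
In check: yes, from the black rook on h8.
Legal moves: Kg2, Bh3, Bh6.
Count: 3.

3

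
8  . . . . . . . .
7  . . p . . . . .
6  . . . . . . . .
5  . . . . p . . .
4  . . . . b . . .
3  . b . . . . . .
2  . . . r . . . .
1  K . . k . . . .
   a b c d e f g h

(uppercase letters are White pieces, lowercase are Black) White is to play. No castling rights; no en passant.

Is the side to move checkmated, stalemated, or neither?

White to move; white king on a1.
In check: no.
King squares — b1: attacked by Be4; a2: attacked by Rd2; b2: attacked by Rd2.
Legal moves for White: none.
Not in check and no legal moves → stalemate.

stalemate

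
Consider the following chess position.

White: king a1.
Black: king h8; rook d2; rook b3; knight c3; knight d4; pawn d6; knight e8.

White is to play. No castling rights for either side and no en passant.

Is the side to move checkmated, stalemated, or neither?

stalemate

White to move; white king on a1.
In check: no.
King squares — b1: attacked by Rb3; a2: attacked by Rd2; b2: attacked by Rd2.
Legal moves for White: none.
Not in check and no legal moves → stalemate.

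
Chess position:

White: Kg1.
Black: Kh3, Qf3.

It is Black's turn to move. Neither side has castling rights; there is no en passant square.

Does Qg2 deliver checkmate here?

yes

After Qg2: white king on g1; in check: yes, from the black queen on g2.
King squares — f1: attacked by Qg2; h1: attacked by Qg2; f2: attacked by Qg2; g2: attacked by Kh3; h2: attacked by Qg2.
White has no legal moves → checkmate.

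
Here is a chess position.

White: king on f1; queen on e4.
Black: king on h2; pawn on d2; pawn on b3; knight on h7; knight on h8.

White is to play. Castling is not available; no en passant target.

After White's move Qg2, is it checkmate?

After Qg2: black king on h2; in check: yes, from the white queen on g2.
King squares — g1: attacked by Kf1; h1: attacked by Qg2; g2: attacked by Kf1; g3: attacked by Qg2; h3: attacked by Qg2.
Black has no legal moves → checkmate.

yes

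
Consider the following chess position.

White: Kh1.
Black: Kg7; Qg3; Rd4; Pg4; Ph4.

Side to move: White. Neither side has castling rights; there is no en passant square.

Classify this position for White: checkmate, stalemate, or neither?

stalemate

White to move; white king on h1.
In check: no.
King squares — g1: attacked by Qg3; g2: attacked by Qg3; h2: attacked by Qg3.
Legal moves for White: none.
Not in check and no legal moves → stalemate.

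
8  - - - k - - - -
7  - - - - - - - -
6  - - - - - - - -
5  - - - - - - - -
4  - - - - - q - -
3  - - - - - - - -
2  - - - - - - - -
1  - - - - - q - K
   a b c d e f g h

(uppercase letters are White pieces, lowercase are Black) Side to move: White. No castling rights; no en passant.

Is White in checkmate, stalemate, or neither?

checkmate

White to move; white king on h1.
In check: yes, from the black queen on f1.
King squares — g1: attacked by Qf1; g2: attacked by Qf1; h2: attacked by Qf4.
Legal moves for White: none.
In check with no legal moves → checkmate.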